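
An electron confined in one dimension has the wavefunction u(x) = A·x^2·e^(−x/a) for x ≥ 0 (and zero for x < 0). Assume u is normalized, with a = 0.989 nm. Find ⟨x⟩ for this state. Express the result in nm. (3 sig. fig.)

By definition ⟨x⟩ = ∫ x |u(x)|² dx.
With ∫₀^∞ x^5 e^(−αx) dx = 5!/α^6, since the A² factors cancel between numerator and denominator, ⟨x⟩ = 5·a/2.
With a = 0.989, ⟨x⟩ = 2.473.

⟨x⟩ ≈ 2.47 nm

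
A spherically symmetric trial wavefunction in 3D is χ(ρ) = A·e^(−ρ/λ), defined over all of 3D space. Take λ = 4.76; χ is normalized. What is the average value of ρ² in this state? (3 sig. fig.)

⟨ρ^2⟩ ≈ 68.0

By definition ⟨ρ²⟩ = ∫ ρ^2 |χ(ρ)|² 4πρ² dρ.
Recall ∫₀^∞ ρ^m e^(−ρ/β) dρ = m!·β^(m+1), the ratio of the moment integral to the normalization integral gives ⟨ρ²⟩ = 3·λ^2.
Putting λ = 4.76 gives 67.97.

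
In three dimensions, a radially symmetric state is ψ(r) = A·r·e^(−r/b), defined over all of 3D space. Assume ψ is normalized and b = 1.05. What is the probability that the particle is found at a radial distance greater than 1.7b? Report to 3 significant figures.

P ≈ 0.744

With dV = 4πr²dr, the probability is ∫|ψ|² dV over r > 1.7b.
A² is fixed by ∫₀^∞ 4πr²|ψ|² dr = 1, i.e. A² = (3·π·b^5)^(−1).
Let u = r/b; then A², 4π and the length scale all cancel, so P = ∫_{1.7}^{∞} u^4·e^(-2·u) du ÷ ∫_{0}^{∞} u^4·e^(-2·u) du.
An antiderivative of u^4·e^(-2·u) is -(u^4/2 + u^3 + 3·u^2/2 + 3·u/2 + 3/4)·e^(-2·u); evaluating from 1.7 to ∞ gives ≈ 0.55814, while the full integral is 3/4.
The region integral divided by the full integral gives P = 0.7442.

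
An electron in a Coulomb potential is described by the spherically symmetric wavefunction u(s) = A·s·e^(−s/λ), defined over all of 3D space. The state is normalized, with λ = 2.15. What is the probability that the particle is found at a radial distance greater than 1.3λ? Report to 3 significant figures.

P ≈ 0.877

P = ∫ |u|² 4πs² ds over s > 1.3λ.
The full normalization integral is A²·[3·π·λ^5] = 1, fixing A².
In terms of t = s/λ (A², 4π and the length scale all cancel between numerator and denominator), P = [∫_{1.3}^{∞} t^4·e^(-2·t) dt] / [∫_{0}^{∞} t^4·e^(-2·t) dt].
Using ∫ t^4·e^(-2·t) dt = -(t^4/2 + t^3 + 3·t^2/2 + 3·t/2 + 3/4)·e^(-2·t), the numerator is ≈ 0.65807 and the denominator is 3/4.
The region integral divided by the full integral gives P = 0.8774.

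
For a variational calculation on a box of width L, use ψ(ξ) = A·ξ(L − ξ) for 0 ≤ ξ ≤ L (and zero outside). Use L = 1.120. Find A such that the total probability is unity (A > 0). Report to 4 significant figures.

A ≈ 4.126

Normalization requires ∫|ψ|² dξ = 1, integrated from 0 to L.
The integral (without the A² prefactor) comes out to L^5/30.
Hence A² = 1/[L^5/30].
Substituting L = 1.120 gives A² = 17.023, so A = 4.1259.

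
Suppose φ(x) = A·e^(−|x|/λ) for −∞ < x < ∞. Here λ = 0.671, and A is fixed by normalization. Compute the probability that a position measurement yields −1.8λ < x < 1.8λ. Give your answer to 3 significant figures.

P ≈ 0.973

|φ|² is the probability density, so P = ∫_{−1.8λ}^{1.8λ} |φ|² dx.
Since A² = 1/(λ), this is the region integral divided by the full normalization integral.
Both integrals are even about x = 0, so only the x ≥ 0 halves are needed (the factors of 2 cancel). Let u = x/λ; then A² and the length scale cancel, so P = ∫_{0}^{1.8} e^(-2·u) du ÷ ∫_{0}^{∞} e^(-2·u) du.
An antiderivative of e^(-2·u) is -e^(-2·u)/2; evaluating from 0 to 1.8 gives 1/2 - e^(-18/5)/2, while the full integral is 1/2.
Evaluating gives P = 0.9727.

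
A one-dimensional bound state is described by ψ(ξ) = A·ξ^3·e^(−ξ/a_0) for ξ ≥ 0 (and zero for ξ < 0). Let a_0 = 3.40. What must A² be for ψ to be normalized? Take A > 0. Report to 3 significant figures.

A^2 ≈ 0.0000338

Normalization requires ∫|ψ|² dξ = 1, integrated from 0 to ∞.
Carrying out the integral gives A² · 45·a_0^7/8.
Setting this equal to 1 gives A² = 1/(45·a_0^7/8).
Substituting a_0 = 3.40 gives A² = 0.00003385, so A = 0.005818.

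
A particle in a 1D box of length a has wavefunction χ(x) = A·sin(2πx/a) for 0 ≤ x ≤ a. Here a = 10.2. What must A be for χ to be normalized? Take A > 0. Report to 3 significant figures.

A ≈ 0.443

We need A² ∫|f|² dx = 1, taking the integral from 0 to a.
Using sin²θ = (1 − cos 2θ)/2, ∫|χ|² dx = A²·(a/2).
Setting this equal to 1 gives A² = 1/(a/2).
Substituting a = 10.2 gives A² = 0.1961, so A = 0.4428.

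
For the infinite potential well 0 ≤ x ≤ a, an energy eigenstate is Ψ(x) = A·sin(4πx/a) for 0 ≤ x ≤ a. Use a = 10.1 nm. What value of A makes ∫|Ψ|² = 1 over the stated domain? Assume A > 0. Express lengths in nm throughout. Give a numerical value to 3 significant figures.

Normalization requires ∫|Ψ|² dx = 1, integrated from 0 to a.
With ∫₀^a sin²(nπx/a) dx = a/2, with Ψ = A·sin(4πx/a), the integral evaluates to A²·[a/2].
Hence A² = 1/[a/2].
With a = 10.1: A² = 0.1980 and A = 0.4450.

A ≈ 0.445 nm^(-1/2)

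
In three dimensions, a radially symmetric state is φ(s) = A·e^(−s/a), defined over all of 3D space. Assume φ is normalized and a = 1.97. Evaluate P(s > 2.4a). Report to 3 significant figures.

P = ∫ |φ|² 4πs² ds over s > 2.4a.
Normalization gives A² = 1/(π·a^3).
In terms of u = s/a (A², 4π and the length scale all cancel between numerator and denominator), P = [∫_{2.4}^{∞} u^2·e^(-2·u) du] / [∫_{0}^{∞} u^2·e^(-2·u) du].
Using ∫ u^2·e^(-2·u) du = -(2·u^2 + 2·u + 1)·e^(-2·u)/4, the numerator is 433·e^(-24/5)/100 and the denominator is 1/4.
This evaluates to P = 0.1425.

P ≈ 0.143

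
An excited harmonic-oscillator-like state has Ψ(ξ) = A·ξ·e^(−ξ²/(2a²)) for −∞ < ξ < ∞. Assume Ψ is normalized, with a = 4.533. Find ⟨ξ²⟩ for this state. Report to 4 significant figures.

⟨ξ²⟩ = ∫ ξ^2 |Ψ|² dξ over the full domain.
With ∫_{−∞}^{∞} ξ^(2m) e^(−αξ²) dξ = (2m−1)!!·√π / (2^m α^(m+1/2)), the ratio of the moment integral to the normalization integral gives ⟨ξ²⟩ = 3·a^2/2.
Putting a = 4.533 gives 30.822.

⟨ξ^2⟩ ≈ 30.82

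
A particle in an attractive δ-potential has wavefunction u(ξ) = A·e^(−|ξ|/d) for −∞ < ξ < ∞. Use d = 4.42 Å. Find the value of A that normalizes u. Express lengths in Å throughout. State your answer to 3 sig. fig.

Require ∫ |u|² dξ = 1 over the whole domain.
Using ∫₀^∞ ξⁿ e^(−αξ) dξ = n!/αⁿ⁺¹, the integral (without the A² prefactor) comes out to d.
Hence A² = 1/[d].
With d = 4.42: A² = 0.2262 and A = 0.4757.

A ≈ 0.476 Å^(-1/2)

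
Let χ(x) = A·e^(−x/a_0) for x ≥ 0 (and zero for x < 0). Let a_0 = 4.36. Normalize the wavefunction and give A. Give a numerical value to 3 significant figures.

The normalization condition is ∫|χ|² dx = 1 from 0 to ∞.
Recall ∫₀^∞ x^m e^(−x/β) dx = m!·β^(m+1), carrying out the integral gives A² · a_0/2.
Setting this equal to 1 gives A² = 1/(a_0/2).
Plugging in a_0 = 4.36 yields A = 0.6773.

A ≈ 0.677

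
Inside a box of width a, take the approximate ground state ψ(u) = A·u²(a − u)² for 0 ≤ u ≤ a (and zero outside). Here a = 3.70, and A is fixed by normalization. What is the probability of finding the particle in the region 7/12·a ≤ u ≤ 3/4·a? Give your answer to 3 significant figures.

P = ∫_{7/12·a}^{3/4·a} |ψ(u)|² du.
With A² fixed by ∫|ψ|² = 1, i.e. A² = (a^9/630)^(−1), substitute and integrate.
In terms of t = u/a (A² and the length scale cancel between numerator and denominator), P = [∫_{7/12}^{3/4} t^4·(1 - t)^4 dt] / [∫_{0}^{1} t^4·(1 - t)^4 dt].
With ∫ t^4·(1 - t)^4 dt = t^5·(70·t^4 - 315·t^3 + 540·t^2 - 420·t + 126)/630 + C, the region integral is ≈ 0.00040223 and the full one is 1/630.
Taking the ratio, P = 0.2534.

P ≈ 0.253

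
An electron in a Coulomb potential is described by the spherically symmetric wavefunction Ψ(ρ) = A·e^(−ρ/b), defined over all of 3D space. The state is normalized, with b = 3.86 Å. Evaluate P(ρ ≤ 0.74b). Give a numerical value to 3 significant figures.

P = ∫ |Ψ|² 4πρ² dρ over ρ ≤ 0.74b.
The full normalization integral is A²·[π·b^3] = 1, fixing A².
Let u = ρ/b; then A², 4π and the length scale all cancel, so P = ∫_{0}^{0.74} u^2·e^(-2·u) du ÷ ∫_{0}^{∞} u^2·e^(-2·u) du.
Using ∫ u^2·e^(-2·u) du = -(2·u^2 + 2·u + 1)·e^(-2·u)/4, the numerator is 1/4 - 4469·e^(-37/25)/5000 and the denominator is 1/4.
The region integral divided by the full integral gives P = 0.1861.

P ≈ 0.186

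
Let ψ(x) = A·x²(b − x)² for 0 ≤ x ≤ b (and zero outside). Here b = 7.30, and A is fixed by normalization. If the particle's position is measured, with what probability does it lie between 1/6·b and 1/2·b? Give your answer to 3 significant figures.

P ≈ 0.491

|ψ|² is the probability density, so P = ∫_{1/6·b}^{1/2·b} |ψ|² dx.
Since A² = 1/(b^9/630), this is the region integral divided by the full normalization integral.
Let u = x/b; then A² and the length scale cancel, so P = ∫_{1/6}^{1/2} u^4·(1 - u)^4 du ÷ ∫_{0}^{1} u^4·(1 - u)^4 du.
Using ∫ u^4·(1 - u)^4 du = u^5·(70·u^4 - 315·u^3 + 540·u^2 - 420·u + 126)/630, the numerator is ≈ 0.00077944 and the denominator is 1/630.
The result is P = 0.4910.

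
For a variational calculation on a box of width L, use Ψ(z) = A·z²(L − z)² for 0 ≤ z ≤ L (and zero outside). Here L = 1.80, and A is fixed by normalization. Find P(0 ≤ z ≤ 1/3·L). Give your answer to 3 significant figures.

|Ψ|² is the probability density, so P = ∫_{0}^{1/3·L} |Ψ|² dz.
Since A² = 1/(L^9/630), this is the region integral divided by the full normalization integral.
In terms of u = z/L (A² and the length scale cancel between numerator and denominator), P = [∫_{0}^{1/3} u^4·(1 - u)^4 du] / [∫_{0}^{1} u^4·(1 - u)^4 du].
With ∫ u^4·(1 - u)^4 du = u^5·(70·u^4 - 315·u^3 + 540·u^2 - 420·u + 126)/630 + C, the region integral is ≈ 0.00022991 and the full one is 1/630.
This works out to P = 0.1448.

P ≈ 0.145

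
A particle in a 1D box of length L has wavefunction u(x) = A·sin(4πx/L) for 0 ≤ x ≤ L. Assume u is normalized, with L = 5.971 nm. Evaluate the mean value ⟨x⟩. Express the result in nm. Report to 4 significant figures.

⟨x⟩ ≈ 2.986 nm

The expectation value is the |u|²-weighted average of x: ∫ x|u|² dx.
Using sin²θ = (1 − cos 2θ)/2, the ratio of the moment integral to the normalization integral gives ⟨x⟩ = L/2.
With L = 5.971, ⟨x⟩ = 2.9855.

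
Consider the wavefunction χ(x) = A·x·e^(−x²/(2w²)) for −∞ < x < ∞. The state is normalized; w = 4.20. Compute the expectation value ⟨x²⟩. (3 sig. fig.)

By definition ⟨x²⟩ = ∫ x^2 |χ(x)|² dx.
With ∫_{−∞}^{∞} x^(2m) e^(−αx²) dx = (2m−1)!!·√π / (2^m α^(m+1/2)), the ratio of the moment integral to the normalization integral gives ⟨x²⟩ = 3·w^2/2.
Putting w = 4.20 gives 26.46.

⟨x^2⟩ ≈ 26.5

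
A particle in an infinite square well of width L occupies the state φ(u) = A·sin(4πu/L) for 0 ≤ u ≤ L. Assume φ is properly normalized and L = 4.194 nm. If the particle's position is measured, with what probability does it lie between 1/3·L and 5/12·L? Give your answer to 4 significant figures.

P ≈ 0.1522

The probability is P = ∫ |φ|² du over [1/3·L, 5/12·L].
Since A² = 1/(L/2), this is the region integral divided by the full normalization integral.
Let t = u/L; then A² and the length scale cancel, so P = ∫_{1/3}^{5/12} sin(4·π·t)^2 dt ÷ ∫_{0}^{1} sin(4·π·t)^2 dt.
With ∫ sin(4·π·t)^2 dt = t/2 - sin(4·π·t)·cos(4·π·t)/(8·π) + C, the region integral is √(3)/(16·π) + 1/24 and the full one is 1/2.
This works out to P = (√(3)/8 + π/12)/π.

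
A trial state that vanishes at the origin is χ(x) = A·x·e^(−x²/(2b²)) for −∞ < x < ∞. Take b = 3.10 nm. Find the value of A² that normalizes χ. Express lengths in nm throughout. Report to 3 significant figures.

A^2 ≈ 0.0379 nm^(-3)

We need A² ∫|f|² dx = 1, taking the integral from −∞ to ∞.
The integral (without the A² prefactor) comes out to √(π)·b^3/2.
With b = 3.10: A² = 0.03788 and A = 0.1946.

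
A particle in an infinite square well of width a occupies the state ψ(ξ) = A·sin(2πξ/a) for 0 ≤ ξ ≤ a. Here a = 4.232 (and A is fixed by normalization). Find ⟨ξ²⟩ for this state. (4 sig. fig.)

⟨ξ^2⟩ ≈ 5.743

By definition ⟨ξ²⟩ = ∫ ξ^2 |ψ(ξ)|² dξ.
Evaluating both integrals, ⟨ξ²⟩ = -a^2/(8·π^2) + a^2/3.
With a = 4.232, ⟨ξ^2⟩ = 5.7431.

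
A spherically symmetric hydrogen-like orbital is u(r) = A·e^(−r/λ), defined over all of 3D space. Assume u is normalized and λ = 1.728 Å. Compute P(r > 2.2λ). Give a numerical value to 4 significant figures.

P ≈ 0.1851

P = ∫ |u|² 4πr² dr over r > 2.2λ.
The full normalization integral is A²·[π·λ^3] = 1, fixing A².
In terms of t = r/λ (A², 4π and the length scale all cancel between numerator and denominator), P = [∫_{2.2}^{∞} t^2·e^(-2·t) dt] / [∫_{0}^{∞} t^2·e^(-2·t) dt].
With ∫ t^2·e^(-2·t) dt = -(2·t^2 + 2·t + 1)·e^(-2·t)/4 + C, the region integral is 377·e^(-22/5)/100 and the full one is 1/4.
Taking the ratio yields P = 0.18514.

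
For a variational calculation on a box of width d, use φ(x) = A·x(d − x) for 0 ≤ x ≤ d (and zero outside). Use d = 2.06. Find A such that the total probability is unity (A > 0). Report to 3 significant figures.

A ≈ 0.899

Require ∫ |φ|² dx = 1 over the whole domain.
Expanding the polynomial and integrating term by term, the integral (without the A² prefactor) comes out to d^5/30.
Setting this equal to 1 gives A² = 1/(d^5/30).
Substituting d = 2.06 gives A² = 0.8087, so A = 0.8993.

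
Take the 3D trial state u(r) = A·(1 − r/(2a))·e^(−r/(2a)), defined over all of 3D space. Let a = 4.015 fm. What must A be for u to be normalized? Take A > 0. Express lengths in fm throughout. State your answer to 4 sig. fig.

Normalization requires ∫|u|² 4πr² dr = 1, integrated from 0 to ∞.
Using ∫₀^∞ rⁿ e^(−αr) dr = n!/αⁿ⁺¹, with u = A·(1 − r/(2a))·e^(−r/(2a)), the integral evaluates to A²·[8·π·a^3].
Hence A² = 1/[8·π·a^3].
Substituting a = 4.015 gives A² = 0.00061476, so A = 0.024794.

A ≈ 0.02479 fm^(-3/2)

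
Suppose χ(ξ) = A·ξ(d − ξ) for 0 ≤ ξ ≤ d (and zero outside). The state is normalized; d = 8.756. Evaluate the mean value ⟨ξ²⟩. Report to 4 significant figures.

The expectation value is the |χ|²-weighted average of ξ^2: ∫ ξ^2|χ|² dξ.
Expanding the polynomial and integrating term by term, evaluating both integrals, ⟨ξ²⟩ = 2·d^2/7.
With d = 8.756, ⟨ξ^2⟩ = 21.905.

⟨ξ^2⟩ ≈ 21.91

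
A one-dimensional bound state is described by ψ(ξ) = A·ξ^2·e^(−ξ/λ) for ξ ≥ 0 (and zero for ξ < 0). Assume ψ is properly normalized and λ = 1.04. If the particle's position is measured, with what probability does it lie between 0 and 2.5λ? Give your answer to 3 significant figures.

P ≈ 0.560

P = ∫_{0}^{2.5λ} |ψ(ξ)|² dξ.
With A² fixed by ∫|ψ|² = 1, i.e. A² = (3·λ^5/4)^(−1), substitute and integrate.
Let u = ξ/λ; then A² and the length scale cancel, so P = ∫_{0}^{2.5} u^4·e^(-2·u) du ÷ ∫_{0}^{∞} u^4·e^(-2·u) du.
An antiderivative of u^4·e^(-2·u) is -(u^4/2 + u^3 + 3·u^2/2 + 3·u/2 + 3/4)·e^(-2·u); evaluating from 0 to 2.5 gives 3/4 - 1569·e^(-5)/32, while the full integral is 3/4.
This works out to P = 0.5595.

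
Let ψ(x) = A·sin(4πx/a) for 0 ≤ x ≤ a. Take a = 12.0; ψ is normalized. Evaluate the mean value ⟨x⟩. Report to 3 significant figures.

⟨x⟩ ≈ 6.00

By definition ⟨x⟩ = ∫ x |ψ(x)|² dx.
Since the A² factors cancel between numerator and denominator, ⟨x⟩ = a/2.
Putting a = 12.0 gives 6.000.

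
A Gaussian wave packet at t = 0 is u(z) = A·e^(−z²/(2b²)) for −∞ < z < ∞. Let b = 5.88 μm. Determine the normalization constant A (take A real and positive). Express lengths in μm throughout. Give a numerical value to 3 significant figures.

A ≈ 0.310 μm^(-1/2)

Normalization requires ∫|u|² dz = 1, integrated from −∞ to ∞.
Differentiating ∫e^(−αz²) dz = √(π/α) under α to get the higher moments, with u = A·e^(−z²/(2b²)), the integral evaluates to A²·[√(π)·b].
So A² = (√(π)·b)^(−1).
Plugging in b = 5.88 yields A = 0.3098.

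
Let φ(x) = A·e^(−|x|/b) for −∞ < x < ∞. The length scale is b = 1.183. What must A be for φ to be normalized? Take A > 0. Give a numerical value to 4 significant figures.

Normalization requires ∫|φ|² dx = 1, integrated from −∞ to ∞.
Carrying out the integral gives A² · b.
Setting this equal to 1 gives A² = 1/(b).
Substituting b = 1.183 gives A² = 0.84531, so A = 0.91941.

A ≈ 0.9194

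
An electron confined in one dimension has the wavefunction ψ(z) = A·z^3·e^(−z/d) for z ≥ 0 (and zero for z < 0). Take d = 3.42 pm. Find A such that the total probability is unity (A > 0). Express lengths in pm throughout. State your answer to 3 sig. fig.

We need A² ∫|f|² dz = 1, taking the integral from 0 to ∞.
With ψ = A·z^3·e^(−z/d), the integral evaluates to A²·[45·d^7/8].
Substituting d = 3.42 gives A² = 0.00003249, so A = 0.005700.

A ≈ 0.00570 pm^(-7/2)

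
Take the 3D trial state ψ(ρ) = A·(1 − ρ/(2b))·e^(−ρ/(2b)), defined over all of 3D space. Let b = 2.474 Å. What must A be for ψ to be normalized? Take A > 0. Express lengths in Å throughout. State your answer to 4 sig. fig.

We need A² ∫|f|² 4πρ² dρ = 1, taking the integral from 0 to ∞.
In 3D with spherical symmetry the volume element is 4πρ² dρ.
Using ∫₀^∞ ρⁿ e^(−αρ) dρ = n!/αⁿ⁺¹, the integral (without the A² prefactor) comes out to 8·π·b^3.
Hence A² = 1/[8·π·b^3].
Substituting b = 2.474 gives A² = 0.0026276, so A = 0.051260.

A ≈ 0.05126 Å^(-3/2)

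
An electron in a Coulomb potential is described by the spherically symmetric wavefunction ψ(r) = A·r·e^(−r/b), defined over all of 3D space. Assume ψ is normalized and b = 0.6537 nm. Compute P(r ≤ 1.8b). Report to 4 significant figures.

P ≈ 0.2936

With dV = 4πr²dr, the probability is ∫|ψ|² dV over r ≤ 1.8b.
Normalization gives A² = 1/(3·π·b^5).
In terms of u = r/b (A², 4π and the length scale all cancel between numerator and denominator), P = [∫_{0}^{1.8} u^4·e^(-2·u) du] / [∫_{0}^{∞} u^4·e^(-2·u) du].
An antiderivative of u^4·e^(-2·u) is -(u^4/2 + u^3 + 3·u^2/2 + 3·u/2 + 3/4)·e^(-2·u); evaluating from 0 to 1.8 gives ≈ 0.220171, while the full integral is 3/4.
The region integral divided by the full integral gives P = 0.29356.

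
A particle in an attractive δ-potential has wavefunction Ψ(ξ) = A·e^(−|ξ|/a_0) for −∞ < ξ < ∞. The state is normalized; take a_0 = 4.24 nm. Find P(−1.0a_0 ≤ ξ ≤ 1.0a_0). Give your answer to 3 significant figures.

P ≈ 0.865

The probability is P = ∫ |Ψ|² dξ over [−1.0a_0, 1.0a_0].
With A² fixed by ∫|Ψ|² = 1, i.e. A² = (a_0)^(−1), substitute and integrate.
By symmetry take twice the ξ ≥ 0 contribution in numerator and denominator; the 2's cancel. In terms of u = ξ/a_0 (A² and the length scale cancel between numerator and denominator), P = [∫_{0}^{1.0} e^(-2·u) du] / [∫_{0}^{∞} e^(-2·u) du].
Using ∫ e^(-2·u) du = -e^(-2·u)/2, the numerator is 1/2 - e^(-2)/2 and the denominator is 1/2.
The result is P = 0.8647.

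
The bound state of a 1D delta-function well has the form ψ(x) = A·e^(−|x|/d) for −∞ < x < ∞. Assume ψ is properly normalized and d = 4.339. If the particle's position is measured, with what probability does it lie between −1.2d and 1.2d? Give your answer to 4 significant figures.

P ≈ 0.9093

|ψ|² is the probability density, so P = ∫_{−1.2d}^{1.2d} |ψ|² dx.
Since A² = 1/(d), this is the region integral divided by the full normalization integral.
Both integrals are even about x = 0, so only the x ≥ 0 halves are needed (the factors of 2 cancel). Substituting u = x/d, A² and the length scale cancel in the ratio: P = ∫_{0}^{1.2} e^(-2·u) du / ∫_{0}^{∞} e^(-2·u) du.
Using ∫ e^(-2·u) du = -e^(-2·u)/2, the numerator is 1/2 - e^(-12/5)/2 and the denominator is 1/2.
Taking the ratio, P = 0.90928.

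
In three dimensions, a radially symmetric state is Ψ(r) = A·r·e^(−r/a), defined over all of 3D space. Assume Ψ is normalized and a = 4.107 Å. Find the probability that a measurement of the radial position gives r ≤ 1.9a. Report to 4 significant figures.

P = ∫ |Ψ|² 4πr² dr over r ≤ 1.9a.
The full normalization integral is A²·[3·π·a^5] = 1, fixing A².
Let u = r/a; then A², 4π and the length scale all cancel, so P = ∫_{0}^{1.9} u^4·e^(-2·u) du ÷ ∫_{0}^{∞} u^4·e^(-2·u) du.
Using ∫ u^4·e^(-2·u) du = -(u^4/2 + u^3 + 3·u^2/2 + 3·u/2 + 3/4)·e^(-2·u), the numerator is ≈ 0.249117 and the denominator is 3/4.
Taking the ratio yields P = 0.33216.

P ≈ 0.3322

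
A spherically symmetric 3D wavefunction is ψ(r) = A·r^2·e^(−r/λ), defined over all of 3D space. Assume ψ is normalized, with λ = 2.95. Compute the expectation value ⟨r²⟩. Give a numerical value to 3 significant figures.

⟨r²⟩ = ∫ r^2 |ψ|² 4πr² dr over the full domain.
Since the A² factors cancel between numerator and denominator, ⟨r²⟩ = 14·λ^2.
Putting λ = 2.95 gives 121.8.

⟨r^2⟩ ≈ 122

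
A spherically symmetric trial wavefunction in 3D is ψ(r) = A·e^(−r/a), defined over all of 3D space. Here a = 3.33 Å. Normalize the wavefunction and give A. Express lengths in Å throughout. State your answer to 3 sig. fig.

A ≈ 0.0928 Å^(-3/2)

We need A² ∫|f|² 4πr² dr = 1, taking the integral from 0 to ∞.
The angular integral contributes 4π, leaving ∫₀^∞ r²|ψ|² dr.
Using ∫₀^∞ rⁿ e^(−αr) dr = n!/αⁿ⁺¹, with ψ = A·e^(−r/a), the integral evaluates to A²·[π·a^3].
Hence A² = 1/[π·a^3].
Plugging in a = 3.33 yields A = 0.09285.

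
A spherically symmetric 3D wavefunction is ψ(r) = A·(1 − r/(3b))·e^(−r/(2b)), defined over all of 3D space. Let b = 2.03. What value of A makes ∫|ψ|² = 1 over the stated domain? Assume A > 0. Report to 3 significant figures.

A ≈ 0.119

We need A² ∫|f|² 4πr² dr = 1, taking the integral from 0 to ∞.
The angular integral contributes 4π, leaving ∫₀^∞ r²|ψ|² dr.
Using ∫₀^∞ rⁿ e^(−αr) dr = n!/αⁿ⁺¹, carrying out the integral gives A² · 8·π·b^3/3.
Hence A² = 1/[8·π·b^3/3].
With b = 2.03: A² = 0.01427 and A = 0.1195.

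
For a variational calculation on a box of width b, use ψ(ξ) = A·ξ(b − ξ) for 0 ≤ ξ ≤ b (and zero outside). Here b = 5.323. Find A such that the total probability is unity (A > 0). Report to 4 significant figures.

A ≈ 0.08379

Normalization requires ∫|ψ|² dξ = 1, integrated from 0 to b.
Carrying out the integral gives A² · b^5/30.
Plugging in b = 5.323 yields A = 0.083786.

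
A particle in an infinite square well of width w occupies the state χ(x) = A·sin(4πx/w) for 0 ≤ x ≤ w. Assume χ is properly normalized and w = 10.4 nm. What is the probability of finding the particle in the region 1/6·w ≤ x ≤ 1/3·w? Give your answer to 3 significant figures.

P ≈ 0.0978

P = ∫_{1/6·w}^{1/3·w} |χ(x)|² dx.
The normalization integral ∫|χ|²dx over the whole domain equals w/2·A², and A² cancels in the ratio.
In terms of u = x/w (A² and the length scale cancel between numerator and denominator), P = [∫_{1/6}^{1/3} sin(4·π·u)^2 du] / [∫_{0}^{1} sin(4·π·u)^2 du].
With ∫ sin(4·π·u)^2 du = u/2 - sin(4·π·u)·cos(4·π·u)/(8·π) + C, the region integral is -√(3)/(16·π) + 1/12 and the full one is 1/2.
This works out to P = (-√(3)/8 + π/6)/π.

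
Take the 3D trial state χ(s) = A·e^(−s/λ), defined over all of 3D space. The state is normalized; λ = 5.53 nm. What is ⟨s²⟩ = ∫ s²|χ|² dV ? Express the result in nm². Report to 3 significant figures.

⟨s^2⟩ ≈ 91.7 nm^2

The expectation value is the |χ|²-weighted average of s^2: ∫ s^2|χ|² 4πs² ds.
Using ∫₀^∞ sⁿ e^(−αs) ds = n!/αⁿ⁺¹, since the A² factors cancel between numerator and denominator, ⟨s²⟩ = 3·λ^2.
Putting λ = 5.53 gives 91.74.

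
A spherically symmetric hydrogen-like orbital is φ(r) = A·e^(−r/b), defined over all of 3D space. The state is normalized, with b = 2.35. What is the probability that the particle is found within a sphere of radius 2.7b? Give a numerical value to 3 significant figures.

P = ∫ |φ|² 4πr² dr over r ≤ 2.7b.
The full normalization integral is A²·[π·b^3] = 1, fixing A².
Let u = r/b; then A², 4π and the length scale all cancel, so P = ∫_{0}^{2.7} u^2·e^(-2·u) du ÷ ∫_{0}^{∞} u^2·e^(-2·u) du.
An antiderivative of u^2·e^(-2·u) is -(2·u^2 + 2·u + 1)·e^(-2·u)/4; evaluating from 0 to 2.7 gives 1/4 - 1049·e^(-27/5)/200, while the full integral is 1/4.
This evaluates to P = 0.9052.

P ≈ 0.905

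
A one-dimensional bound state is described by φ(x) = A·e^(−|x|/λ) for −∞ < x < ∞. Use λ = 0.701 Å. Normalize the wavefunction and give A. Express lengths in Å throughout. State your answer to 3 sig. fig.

A ≈ 1.19 Å^(-1/2)

Require ∫ |φ|² dx = 1 over the whole domain.
Using ∫₀^∞ xⁿ e^(−αx) dx = n!/αⁿ⁺¹, carrying out the integral gives A² · λ.
Setting this equal to 1 gives A² = 1/(λ).
Substituting λ = 0.701 gives A² = 1.427, so A = 1.194.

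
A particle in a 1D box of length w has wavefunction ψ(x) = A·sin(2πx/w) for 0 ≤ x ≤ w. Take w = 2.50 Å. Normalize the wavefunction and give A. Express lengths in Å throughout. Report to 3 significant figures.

A ≈ 0.894 Å^(-1/2)

We need A² ∫|f|² dx = 1, taking the integral from 0 to w.
Using sin²θ = (1 − cos 2θ)/2, ∫|ψ|² dx = A²·(w/2).
So A² = (w/2)^(−1).
With w = 2.50: A² = 0.8000 and A = 0.8944.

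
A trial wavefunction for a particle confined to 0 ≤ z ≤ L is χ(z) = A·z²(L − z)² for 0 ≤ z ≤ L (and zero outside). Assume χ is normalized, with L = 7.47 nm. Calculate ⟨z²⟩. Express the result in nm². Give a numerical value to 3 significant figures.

⟨z^2⟩ ≈ 15.2 nm^2

By definition ⟨z²⟩ = ∫ z^2 |χ(z)|² dz.
Expanding the polynomial and integrating term by term, the ratio of the moment integral to the normalization integral gives ⟨z²⟩ = 3·L^2/11.
Putting L = 7.47 gives 15.22.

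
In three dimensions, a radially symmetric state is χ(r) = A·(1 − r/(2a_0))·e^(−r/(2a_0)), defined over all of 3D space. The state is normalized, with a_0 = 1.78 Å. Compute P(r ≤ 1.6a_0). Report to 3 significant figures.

P ≈ 0.0512

P = ∫ |χ|² 4πr² dr over r ≤ 1.6a_0.
A² is fixed by ∫₀^∞ 4πr²|χ|² dr = 1, i.e. A² = (8·π·a_0^3)^(−1).
Substituting u = r/a_0, A², 4π and the length scale all cancel in the ratio: P = ∫_{0}^{1.6} u^2·(1 - u/2)^2·e^(-u) du / ∫_{0}^{∞} u^2·(1 - u/2)^2·e^(-u) du.
With ∫ u^2·(1 - u/2)^2·e^(-u) du = -(u^4/4 + u^2 + 2·u + 2)·e^(-u) + C, the region integral is 2 - 5874·e^(-8/5)/625 and the full one is 2.
The region integral divided by the full integral gives P = 0.05125.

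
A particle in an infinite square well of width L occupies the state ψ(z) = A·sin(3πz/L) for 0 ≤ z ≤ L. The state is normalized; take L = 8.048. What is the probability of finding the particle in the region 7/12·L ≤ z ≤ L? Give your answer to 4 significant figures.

|ψ|² is the probability density, so P = ∫_{7/12·L}^{L} |ψ|² dz.
The normalization integral ∫|ψ|²dz over the whole domain equals L/2·A², and A² cancels in the ratio.
Substituting u = z/L, A² and the length scale cancel in the ratio: P = ∫_{7/12}^{1} sin(3·π·u)^2 du / ∫_{0}^{1} sin(3·π·u)^2 du.
Using ∫ sin(3·π·u)^2 du = u/2 - sin(6·π·u)/(12·π), the numerator is 5/24 - 1/(12·π) and the denominator is 1/2.
Evaluating gives P = (-2 + 5·π)/(12·π).

P ≈ 0.3636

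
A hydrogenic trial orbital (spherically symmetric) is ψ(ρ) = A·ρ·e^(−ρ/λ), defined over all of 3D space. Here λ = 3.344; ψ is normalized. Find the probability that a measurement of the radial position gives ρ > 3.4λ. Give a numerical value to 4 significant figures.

P = ∫ |ψ|² 4πρ² dρ over ρ > 3.4λ.
The full normalization integral is A²·[3·π·λ^5] = 1, fixing A².
Let u = ρ/λ; then A², 4π and the length scale all cancel, so P = ∫_{3.4}^{∞} u^4·e^(-2·u) du ÷ ∫_{0}^{∞} u^4·e^(-2·u) du.
Using ∫ u^4·e^(-2·u) du = -(u^4/2 + u^3 + 3·u^2/2 + 3·u/2 + 3/4)·e^(-2·u), the numerator is ≈ 0.144023 and the denominator is 3/4.
Taking the ratio yields P = 0.19203.

P ≈ 0.1920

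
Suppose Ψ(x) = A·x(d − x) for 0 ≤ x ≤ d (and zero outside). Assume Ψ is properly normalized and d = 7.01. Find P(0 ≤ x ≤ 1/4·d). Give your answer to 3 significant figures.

P ≈ 0.104

The probability is P = ∫ |Ψ|² dx over [0, 1/4·d].
With A² fixed by ∫|Ψ|² = 1, i.e. A² = (d^5/30)^(−1), substitute and integrate.
Let u = x/d; then A² and the length scale cancel, so P = ∫_{0}^{1/4} u^2·(1 - u)^2 du ÷ ∫_{0}^{1} u^2·(1 - u)^2 du.
With ∫ u^2·(1 - u)^2 du = u^3·(6·u^2 - 15·u + 10)/30 + C, the region integral is ≈ 0.0034505 and the full one is 1/30.
This works out to P = 53/512.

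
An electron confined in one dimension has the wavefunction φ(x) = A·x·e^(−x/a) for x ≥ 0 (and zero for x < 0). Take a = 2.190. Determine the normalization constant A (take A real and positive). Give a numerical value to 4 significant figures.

A ≈ 0.6171

The normalization condition is ∫|φ|² dx = 1 from 0 to ∞.
With φ = A·x·e^(−x/a), the integral evaluates to A²·[a^3/4].
Setting this equal to 1 gives A² = 1/(a^3/4).
Plugging in a = 2.190 yields A = 0.61711.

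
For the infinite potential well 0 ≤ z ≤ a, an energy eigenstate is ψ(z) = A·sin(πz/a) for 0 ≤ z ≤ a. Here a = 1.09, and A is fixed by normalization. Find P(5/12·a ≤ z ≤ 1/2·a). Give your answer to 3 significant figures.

P ≈ 0.163

|ψ|² is the probability density, so P = ∫_{5/12·a}^{1/2·a} |ψ|² dz.
Since A² = 1/(a/2), this is the region integral divided by the full normalization integral.
In terms of u = z/a (A² and the length scale cancel between numerator and denominator), P = [∫_{5/12}^{1/2} sin(π·u)^2 du] / [∫_{0}^{1} sin(π·u)^2 du].
An antiderivative of sin(π·u)^2 is u/2 - sin(2·π·u)/(4·π); evaluating from 5/12 to 1/2 gives 1/(8·π) + 1/24, while the full integral is 1/2.
The result is P = (3 + π)/(12·π).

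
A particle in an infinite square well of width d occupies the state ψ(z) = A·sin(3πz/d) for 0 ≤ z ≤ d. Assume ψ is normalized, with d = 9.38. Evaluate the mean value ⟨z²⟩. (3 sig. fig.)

By definition ⟨z²⟩ = ∫ z^2 |ψ(z)|² dz.
Using sin²θ = (1 − cos 2θ)/2, evaluating both integrals, ⟨z²⟩ = -d^2/(18·π^2) + d^2/3.
Putting d = 9.38 gives 28.83.

⟨z^2⟩ ≈ 28.8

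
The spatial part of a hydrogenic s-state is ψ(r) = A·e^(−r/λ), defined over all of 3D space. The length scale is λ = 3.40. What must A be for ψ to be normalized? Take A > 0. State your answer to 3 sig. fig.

The normalization condition is ∫|ψ|² 4πr² dr = 1 from 0 to ∞.
∫|ψ|² 4πr² dr = A²·(π·λ^3).
So A² = (π·λ^3)^(−1).
Substituting λ = 3.40 gives A² = 0.008099, so A = 0.08999.

A ≈ 0.0900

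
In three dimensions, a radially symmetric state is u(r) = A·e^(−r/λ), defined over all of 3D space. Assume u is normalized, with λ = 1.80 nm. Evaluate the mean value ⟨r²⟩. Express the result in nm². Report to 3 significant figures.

The expectation value is the |u|²-weighted average of r^2: ∫ r^2|u|² 4πr² dr.
Recall ∫₀^∞ r^m e^(−r/β) dr = m!·β^(m+1), since the A² factors cancel between numerator and denominator, ⟨r²⟩ = 3·λ^2.
Putting λ = 1.80 gives 9.720.

⟨r^2⟩ ≈ 9.72 nm^2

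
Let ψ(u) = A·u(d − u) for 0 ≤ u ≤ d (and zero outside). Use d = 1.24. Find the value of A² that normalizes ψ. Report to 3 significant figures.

A^2 ≈ 10.2

The normalization condition is ∫|ψ|² du = 1 from 0 to d.
Expanding the polynomial and integrating term by term, the integral (without the A² prefactor) comes out to d^5/30.
Setting this equal to 1 gives A² = 1/(d^5/30).
Substituting d = 1.24 gives A² = 10.23, so A = 3.199.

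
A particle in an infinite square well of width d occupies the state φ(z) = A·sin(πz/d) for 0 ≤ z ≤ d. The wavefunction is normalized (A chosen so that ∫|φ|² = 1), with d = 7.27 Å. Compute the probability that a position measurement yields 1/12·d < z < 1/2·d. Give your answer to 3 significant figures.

P = ∫_{1/12·d}^{1/2·d} |φ(z)|² dz.
With A² fixed by ∫|φ|² = 1, i.e. A² = (d/2)^(−1), substitute and integrate.
In terms of u = z/d (A² and the length scale cancel between numerator and denominator), P = [∫_{1/12}^{1/2} sin(π·u)^2 du] / [∫_{0}^{1} sin(π·u)^2 du].
With ∫ sin(π·u)^2 du = u/2 - sin(2·π·u)/(4·π) + C, the region integral is 1/(8·π) + 5/24 and the full one is 1/2.
This works out to P = (3 + 5·π)/(12·π).

P ≈ 0.496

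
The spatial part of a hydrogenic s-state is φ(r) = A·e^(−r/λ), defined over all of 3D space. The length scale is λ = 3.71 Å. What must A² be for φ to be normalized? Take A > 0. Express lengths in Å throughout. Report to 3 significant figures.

A^2 ≈ 0.00623 Å^(-3)

The normalization condition is ∫|φ|² 4πr² dr = 1 from 0 to ∞.
(Spherical symmetry: dV = 4πr² dr.)
Carrying out the integral gives A² · π·λ^3.
Hence A² = 1/[π·λ^3].
Plugging in λ = 3.71 yields A = 0.07895.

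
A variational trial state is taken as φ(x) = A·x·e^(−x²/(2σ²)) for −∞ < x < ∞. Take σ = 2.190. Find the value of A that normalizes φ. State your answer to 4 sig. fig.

The normalization condition is ∫|φ|² dx = 1 from −∞ to ∞.
Differentiating ∫e^(−αx²) dx = √(π/α) under α to get the higher moments, the integral (without the A² prefactor) comes out to √(π)·σ^3/2.
Setting this equal to 1 gives A² = 1/(√(π)·σ^3/2).
Plugging in σ = 2.190 yields A = 0.32776.

A ≈ 0.3278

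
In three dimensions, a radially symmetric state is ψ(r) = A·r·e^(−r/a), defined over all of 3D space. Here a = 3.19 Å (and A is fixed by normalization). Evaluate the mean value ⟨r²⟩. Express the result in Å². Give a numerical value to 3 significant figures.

The expectation value is the |ψ|²-weighted average of r^2: ∫ r^2|ψ|² 4πr² dr.
Recall ∫₀^∞ r^m e^(−r/β) dr = m!·β^(m+1), since the A² factors cancel between numerator and denominator, ⟨r²⟩ = 15·a^2/2.
Putting a = 3.19 gives 76.32.

⟨r^2⟩ ≈ 76.3 Å^2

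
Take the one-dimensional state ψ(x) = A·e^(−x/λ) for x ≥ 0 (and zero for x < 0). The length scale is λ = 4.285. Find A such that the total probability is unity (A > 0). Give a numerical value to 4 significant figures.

A ≈ 0.6832

Normalization requires ∫|ψ|² dx = 1, integrated from 0 to ∞.
Carrying out the integral gives A² · λ/2.
With λ = 4.285: A² = 0.46674 and A = 0.68319.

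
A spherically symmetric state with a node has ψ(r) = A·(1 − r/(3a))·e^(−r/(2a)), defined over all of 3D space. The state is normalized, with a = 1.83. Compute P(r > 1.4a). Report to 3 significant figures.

P ≈ 0.766

With dV = 4πr²dr, the probability is ∫|ψ|² dV over r > 1.4a.
Normalization gives A² = 1/(8·π·a^3/3).
Substituting u = r/a, A², 4π and the length scale all cancel in the ratio: P = ∫_{1.4}^{∞} u^2·(1 - u/3)^2·e^(-u) du / ∫_{0}^{∞} u^2·(1 - u/3)^2·e^(-u) du.
With ∫ u^2·(1 - u/3)^2·e^(-u) du = (-u^4 + 2·u^3 - 3·u^2 - 6·u - 6)·e^(-u)/9 + C, the region integral is 1294·e^(-7/5)/625 and the full one is 2/3.
Taking the ratio yields P = 0.7658.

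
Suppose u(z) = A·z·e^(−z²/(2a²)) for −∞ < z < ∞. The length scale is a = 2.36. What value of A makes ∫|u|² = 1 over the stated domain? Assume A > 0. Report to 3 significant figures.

A ≈ 0.293

We need A² ∫|f|² dz = 1, taking the integral from −∞ to ∞.
Differentiating ∫e^(−αz²) dz = √(π/α) under α to get the higher moments, carrying out the integral gives A² · √(π)·a^3/2.
So A² = (√(π)·a^3/2)^(−1).
Substituting a = 2.36 gives A² = 0.08585, so A = 0.2930.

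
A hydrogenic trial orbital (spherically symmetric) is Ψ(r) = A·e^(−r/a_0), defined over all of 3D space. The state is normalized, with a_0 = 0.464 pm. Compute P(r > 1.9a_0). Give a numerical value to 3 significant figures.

P ≈ 0.269

Integrate the radial probability density 4πr²|Ψ|² over r > 1.9a_0.
The full normalization integral is A²·[π·a_0^3] = 1, fixing A².
In terms of u = r/a_0 (A², 4π and the length scale all cancel between numerator and denominator), P = [∫_{1.9}^{∞} u^2·e^(-2·u) du] / [∫_{0}^{∞} u^2·e^(-2·u) du].
An antiderivative of u^2·e^(-2·u) is -(2·u^2 + 2·u + 1)·e^(-2·u)/4; evaluating from 1.9 to ∞ gives 601·e^(-19/5)/200, while the full integral is 1/4.
This evaluates to P = 0.2689.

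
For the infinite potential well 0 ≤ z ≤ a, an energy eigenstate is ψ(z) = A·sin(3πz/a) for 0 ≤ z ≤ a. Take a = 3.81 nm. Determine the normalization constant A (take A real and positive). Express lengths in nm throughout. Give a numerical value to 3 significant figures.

A ≈ 0.725 nm^(-1/2)

Normalization requires ∫|ψ|² dz = 1, integrated from 0 to a.
Using sin²θ = (1 − cos 2θ)/2, with ψ = A·sin(3πz/a), the integral evaluates to A²·[a/2].
Hence A² = 1/[a/2].
With a = 3.81: A² = 0.5249 and A = 0.7245.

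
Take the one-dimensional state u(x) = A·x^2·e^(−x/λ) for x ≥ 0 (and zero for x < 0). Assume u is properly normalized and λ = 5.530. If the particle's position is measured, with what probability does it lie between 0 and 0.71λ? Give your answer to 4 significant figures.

P ≈ 0.01506

|u|² is the probability density, so P = ∫_{0}^{0.71λ} |u|² dx.
Since A² = 1/(3·λ^5/4), this is the region integral divided by the full normalization integral.
Substituting t = x/λ, A² and the length scale cancel in the ratio: P = ∫_{0}^{0.71} t^4·e^(-2·t) dt / ∫_{0}^{∞} t^4·e^(-2·t) dt.
An antiderivative of t^4·e^(-2·t) is -(t^4/2 + t^3 + 3·t^2/2 + 3·t/2 + 3/4)·e^(-2·t); evaluating from 0 to 0.71 gives ≈ 0.0112931, while the full integral is 3/4.
This works out to P = 0.015057.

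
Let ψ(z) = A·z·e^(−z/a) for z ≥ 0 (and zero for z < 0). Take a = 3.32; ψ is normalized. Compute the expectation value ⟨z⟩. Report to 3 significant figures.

By definition ⟨z⟩ = ∫ z |ψ(z)|² dz.
With ∫₀^∞ z^3 e^(−αz) dz = 3!/α^4, the ratio of the moment integral to the normalization integral gives ⟨z⟩ = 3·a/2.
Putting a = 3.32 gives 4.980.

⟨z⟩ ≈ 4.98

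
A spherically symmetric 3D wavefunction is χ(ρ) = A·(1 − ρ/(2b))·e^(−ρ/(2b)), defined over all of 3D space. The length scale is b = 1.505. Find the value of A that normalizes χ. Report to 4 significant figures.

A ≈ 0.1080

The normalization condition is ∫|χ|² 4πρ² dρ = 1 from 0 to ∞.
In 3D with spherical symmetry the volume element is 4πρ² dρ.
Using ∫₀^∞ ρⁿ e^(−αρ) dρ = n!/αⁿ⁺¹, with χ = A·(1 − ρ/(2b))·e^(−ρ/(2b)), the integral evaluates to A²·[8·π·b^3].
Substituting b = 1.505 gives A² = 0.011672, so A = 0.10804.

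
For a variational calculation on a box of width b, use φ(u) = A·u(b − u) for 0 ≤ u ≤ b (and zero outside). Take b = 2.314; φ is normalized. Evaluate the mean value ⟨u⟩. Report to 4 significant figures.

⟨u⟩ ≈ 1.157

The expectation value is the |φ|²-weighted average of u: ∫ u|φ|² du.
Evaluating both integrals, ⟨u⟩ = b/2.
Putting b = 2.314 gives 1.1570.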